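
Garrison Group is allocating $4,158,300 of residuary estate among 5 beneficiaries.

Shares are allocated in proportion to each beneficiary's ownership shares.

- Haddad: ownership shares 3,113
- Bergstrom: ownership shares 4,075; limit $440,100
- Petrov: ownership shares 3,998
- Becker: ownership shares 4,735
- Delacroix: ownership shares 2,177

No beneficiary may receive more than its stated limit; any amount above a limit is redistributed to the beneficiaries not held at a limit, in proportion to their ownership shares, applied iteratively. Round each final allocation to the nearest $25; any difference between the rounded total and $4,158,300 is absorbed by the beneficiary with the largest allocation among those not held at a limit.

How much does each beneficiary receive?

Ownership shares total: 18,098.
Proportional shares (ignoring caps): Haddad 715,260.69; Bergstrom 936,295.31; Petrov 918,603.35; Becker 1,087,940.68; Delacroix 500,199.97.
Cap binds for Bergstrom ($440,100); balance $3,718,200 reallocated over remaining ownership shares 14,023.
Remaining shares: Haddad 825,412.29 → $825,400; Petrov 1,060,070.14 → $1,060,075; Becker 1,255,485.77 → $1,255,475; Delacroix 577,231.79 → $577,225.
Rounding difference +$25 applied to Becker → $1,255,500.

Haddad: $825,400 · Bergstrom: $440,100 · Petrov: $1,060,075 · Becker: $1,255,500 · Delacroix: $577,225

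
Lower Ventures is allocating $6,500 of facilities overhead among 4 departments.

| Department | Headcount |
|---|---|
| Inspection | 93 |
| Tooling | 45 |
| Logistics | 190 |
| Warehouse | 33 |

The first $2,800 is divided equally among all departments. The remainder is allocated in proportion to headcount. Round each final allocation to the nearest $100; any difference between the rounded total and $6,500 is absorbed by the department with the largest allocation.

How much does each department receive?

Inspection: $1,700 | Tooling: $1,200 | Logistics: $2,600 | Warehouse: $1,000

Equal tier: $2,800 ÷ 4 = $700 apiece.
Remainder $3,700 by headcount (total 361): Inspection 953.19 → $1,000; Tooling 461.22 → $500; Logistics 1,947.37 → $1,900; Warehouse 338.23 → $300.
Totals: Inspection $700 + $1,000 = $1,700; Tooling $700 + $500 = $1,200; Logistics $700 + $1,900 = $2,600; Warehouse $700 + $300 = $1,000.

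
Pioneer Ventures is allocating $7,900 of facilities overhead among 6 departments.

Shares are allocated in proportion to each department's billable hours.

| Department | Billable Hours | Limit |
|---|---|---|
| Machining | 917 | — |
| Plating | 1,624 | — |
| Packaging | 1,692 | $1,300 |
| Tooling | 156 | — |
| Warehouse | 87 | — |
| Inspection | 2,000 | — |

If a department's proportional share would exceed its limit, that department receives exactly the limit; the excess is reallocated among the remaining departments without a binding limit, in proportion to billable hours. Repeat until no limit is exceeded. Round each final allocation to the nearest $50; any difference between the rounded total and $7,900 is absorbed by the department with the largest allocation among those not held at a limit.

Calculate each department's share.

Machining: $1,250 | Plating: $2,250 | Packaging: $1,300 | Tooling: $200 | Warehouse: $100 | Inspection: $2,800

Sum of billable hours: 6,476.
Unconstrained shares: Machining 1,118.64; Plating 1,981.10; Packaging 2,064.05; Tooling 190.30; Warehouse 106.13; Inspection 2,439.78.
Cap binds for Packaging ($1,300); balance $6,600 reallocated over remaining billable hours 4,784.
Redistributed shares: Machining 1,265.09 → $1,250; Plating 2,240.47 → $2,250; Tooling 215.22 → $200; Warehouse 120.03 → $100; Inspection 2,759.20 → $2,750.
Rounding difference +$50 applied to Inspection → $2,800.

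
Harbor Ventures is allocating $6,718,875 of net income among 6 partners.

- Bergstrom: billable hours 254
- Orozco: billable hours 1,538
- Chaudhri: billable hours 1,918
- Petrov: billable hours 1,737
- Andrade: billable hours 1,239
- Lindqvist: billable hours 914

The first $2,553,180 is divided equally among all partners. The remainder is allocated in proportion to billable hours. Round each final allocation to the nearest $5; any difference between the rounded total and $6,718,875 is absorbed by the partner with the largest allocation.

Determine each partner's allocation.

Bergstrom: $564,750; Orozco: $1,268,535; Chaudhri: $1,476,820; Petrov: $1,377,610; Andrade: $1,104,650; Lindqvist: $926,510

$2,553,180 shared equally gives $425,530 per partner.
Remainder $4,165,695 by billable hours (total 7,600): Bergstrom 139,221.91 → $139,220; Orozco 843,005.12 → $843,005; Chaudhri 1,051,289.87 → $1,051,290; Petrov 952,080.55 → $952,080; Andrade 679,117.91 → $679,120; Lindqvist 500,979.64 → $500,980.
Totals: Bergstrom $425,530 + $139,220 = $564,750; Orozco $425,530 + $843,005 = $1,268,535; Chaudhri $425,530 + $1,051,290 = $1,476,820; Petrov $425,530 + $952,080 = $1,377,610; Andrade $425,530 + $679,120 = $1,104,650; Lindqvist $425,530 + $500,980 = $926,510.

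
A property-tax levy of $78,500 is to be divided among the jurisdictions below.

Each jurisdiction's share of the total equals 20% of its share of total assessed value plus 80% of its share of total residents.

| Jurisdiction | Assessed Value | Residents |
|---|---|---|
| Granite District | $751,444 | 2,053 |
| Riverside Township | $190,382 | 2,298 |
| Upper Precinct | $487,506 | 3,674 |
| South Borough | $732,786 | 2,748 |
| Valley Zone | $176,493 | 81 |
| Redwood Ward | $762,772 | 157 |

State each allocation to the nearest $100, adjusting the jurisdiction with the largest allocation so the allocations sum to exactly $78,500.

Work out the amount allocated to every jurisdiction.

Totals — assessed value 3,101,383, residents 11,011.
Blended shares (20% assessed value + 80% residents): Granite District 0.1976; Riverside Township 0.1792; Upper Precinct 0.2984; South Borough 0.2469; Valley Zone 0.0173; Redwood Ward 0.0606.
Unrounded shares: Granite District 15,513.06; Riverside Township 14,070.15; Upper Precinct 23,422.13; South Borough 19,382.46; Valley Zone 1,355.43; Redwood Ward 4,756.78.
After rounding ($100): Granite District $15,500; Riverside Township $14,100; Upper Precinct $23,400; South Borough $19,400; Valley Zone $1,400; Redwood Ward $4,800. Sum = $78,600.
Difference $78,500 − $78,600 = −$100 applied to largest allocation (Upper Precinct): Upper Precinct becomes $23,300.

Granite District: $15,500 | Riverside Township: $14,100 | Upper Precinct: $23,300 | South Borough: $19,400 | Valley Zone: $1,400 | Redwood Ward: $4,800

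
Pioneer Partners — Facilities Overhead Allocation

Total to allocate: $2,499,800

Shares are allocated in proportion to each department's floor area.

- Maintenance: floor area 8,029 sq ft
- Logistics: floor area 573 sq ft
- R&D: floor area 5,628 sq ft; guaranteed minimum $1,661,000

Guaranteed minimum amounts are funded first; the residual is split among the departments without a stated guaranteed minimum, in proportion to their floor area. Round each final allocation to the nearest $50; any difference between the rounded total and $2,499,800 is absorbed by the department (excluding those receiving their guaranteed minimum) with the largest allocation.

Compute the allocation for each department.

Minimums first: R&D $1,661,000. Residual $838,800.
Residual split over remaining floor area 8,602: Maintenance 782,925.51 → $782,950; Logistics 55,874.49 → $55,850.

Maintenance: $782,950 · Logistics: $55,850 · R&D: $1,661,000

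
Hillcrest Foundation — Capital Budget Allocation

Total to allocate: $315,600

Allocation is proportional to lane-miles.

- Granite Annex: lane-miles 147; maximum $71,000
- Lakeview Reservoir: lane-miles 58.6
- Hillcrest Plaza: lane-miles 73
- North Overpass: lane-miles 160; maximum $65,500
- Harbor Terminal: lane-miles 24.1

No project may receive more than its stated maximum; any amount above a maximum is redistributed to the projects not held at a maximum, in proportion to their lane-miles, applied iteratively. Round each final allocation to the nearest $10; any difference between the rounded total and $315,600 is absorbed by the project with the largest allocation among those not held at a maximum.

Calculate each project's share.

Combined lane-miles = 462.7.
Proportional shares (ignoring caps): Granite Annex 100,266.26; Lakeview Reservoir 39,970.09; Hillcrest Plaza 49,792.09; North Overpass 109,133.35; Harbor Terminal 16,438.21.
Cap binds for Granite Annex ($71,000), North Overpass ($65,500); remaining pool $179,100 reallocated over remaining lane-miles 155.7.
Redistributed shares: Lakeview Reservoir 67,406.94 → $67,410; Hillcrest Plaza 83,971.10 → $83,970; Harbor Terminal 27,721.97 → $27,720.

Granite Annex: $71,000; Lakeview Reservoir: $67,410; Hillcrest Plaza: $83,970; North Overpass: $65,500; Harbor Terminal: $27,720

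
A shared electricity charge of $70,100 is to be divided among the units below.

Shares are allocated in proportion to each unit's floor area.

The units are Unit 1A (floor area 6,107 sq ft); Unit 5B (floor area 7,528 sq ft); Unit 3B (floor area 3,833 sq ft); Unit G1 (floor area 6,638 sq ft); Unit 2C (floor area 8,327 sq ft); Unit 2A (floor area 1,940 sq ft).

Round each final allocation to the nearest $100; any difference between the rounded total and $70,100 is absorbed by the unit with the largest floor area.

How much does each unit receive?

Unit 1A: $12,500; Unit 5B: $15,400; Unit 3B: $7,800; Unit G1: $13,500; Unit 2C: $16,900; Unit 2A: $4,000

Floor area total: 34,373.
Pro-rata amounts: Unit 1A 6,107/34,373 × $70,100 = 12,454.56; Unit 5B 7,528/34,373 × $70,100 = 15,352.54; Unit 3B 3,833/34,373 × $70,100 = 7,816.99; Unit G1 6,638/34,373 × $70,100 = 13,537.48; Unit 2C 8,327/34,373 × $70,100 = 16,982.01; Unit 2A 1,940/34,373 × $70,100 = 3,956.42.
Rounded to nearest $100: Unit 1A $12,500; Unit 5B $15,400; Unit 3B $7,800; Unit G1 $13,500; Unit 2C $17,000; Unit 2A $4,000. Sum = $70,200.
Difference $70,100 − $70,200 = −$100 applied to largest floor area (Unit 2C): Unit 2C becomes $16,900.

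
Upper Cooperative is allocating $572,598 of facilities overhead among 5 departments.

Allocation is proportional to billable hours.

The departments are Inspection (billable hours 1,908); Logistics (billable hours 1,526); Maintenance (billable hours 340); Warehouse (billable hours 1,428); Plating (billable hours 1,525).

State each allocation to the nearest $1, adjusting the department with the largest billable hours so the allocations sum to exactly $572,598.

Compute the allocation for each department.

Combined billable hours = 1,908 + 1,526 + 340 + 1,428 + 1,525 = 6,727.
Unrounded shares: Inspection 162,407.76; Logistics 129,892.16; Maintenance 28,940.59; Warehouse 121,550.46; Plating 129,807.04.
Rounded to nearest $1: Inspection $162,408; Logistics $129,892; Maintenance $28,941; Warehouse $121,550; Plating $129,807. Sum = $572,598.
Rounded total matches; no reconciliation needed.

Inspection: $162,408 | Logistics: $129,892 | Maintenance: $28,941 | Warehouse: $121,550 | Plating: $129,807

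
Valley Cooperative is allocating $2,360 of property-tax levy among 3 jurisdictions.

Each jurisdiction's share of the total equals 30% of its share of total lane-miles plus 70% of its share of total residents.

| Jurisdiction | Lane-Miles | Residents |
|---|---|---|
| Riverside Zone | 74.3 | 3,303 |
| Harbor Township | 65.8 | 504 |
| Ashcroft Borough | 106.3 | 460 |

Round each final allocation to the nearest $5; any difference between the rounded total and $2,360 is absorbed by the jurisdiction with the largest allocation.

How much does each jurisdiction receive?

Lane-miles total 246.4; residents total 4,267.
Blended shares (30% lane-miles + 70% residents): Riverside Zone 0.6323; Harbor Township 0.1628; Ashcroft Borough 0.2049.
Proportional shares: Riverside Zone 1,492.27; Harbor Township 384.20; Ashcroft Borough 483.53.
Rounded to nearest $5: Riverside Zone $1,490; Harbor Township $385; Ashcroft Borough $485. Sum = $2,360.
Rounded total matches; no reconciliation needed.

Riverside Zone: $1,490 · Harbor Township: $385 · Ashcroft Borough: $485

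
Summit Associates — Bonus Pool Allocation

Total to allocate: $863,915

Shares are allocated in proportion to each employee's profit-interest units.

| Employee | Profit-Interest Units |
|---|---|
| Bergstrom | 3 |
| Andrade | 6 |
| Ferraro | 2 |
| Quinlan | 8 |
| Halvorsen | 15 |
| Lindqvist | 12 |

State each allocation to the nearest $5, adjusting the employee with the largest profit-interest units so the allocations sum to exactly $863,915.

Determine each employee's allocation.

Bergstrom: $56,340 · Andrade: $112,685 · Ferraro: $37,560 · Quinlan: $150,245 · Halvorsen: $281,715 · Lindqvist: $225,370

Total profit-interest units = 46.
Raw shares: Bergstrom 3/46 × $863,915 = 56,342.28; Andrade 6/46 × $863,915 = 112,684.57; Ferraro 2/46 × $863,915 = 37,561.52; Quinlan 8/46 × $863,915 = 150,246.09; Halvorsen 15/46 × $863,915 = 281,711.41; Lindqvist 12/46 × $863,915 = 225,369.13.
After rounding ($5): Bergstrom $56,340; Andrade $112,685; Ferraro $37,560; Quinlan $150,245; Halvorsen $281,710; Lindqvist $225,370. Sum = $863,910.
Difference $863,915 − $863,910 = +$5 applied to largest profit-interest units (Halvorsen): Halvorsen becomes $281,715.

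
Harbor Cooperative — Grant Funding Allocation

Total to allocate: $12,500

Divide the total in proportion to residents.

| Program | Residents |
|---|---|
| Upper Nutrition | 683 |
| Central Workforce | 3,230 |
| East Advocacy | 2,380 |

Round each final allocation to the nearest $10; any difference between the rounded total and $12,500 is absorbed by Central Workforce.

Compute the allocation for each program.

Upper Nutrition: $1,360 · Central Workforce: $6,410 · East Advocacy: $4,730

Residents total: 6,293.
Pro-rata amounts: Upper Nutrition 683/6,293 × $12,500 = 1,356.67; Central Workforce 3,230/6,293 × $12,500 = 6,415.86; East Advocacy 2,380/6,293 × $12,500 = 4,727.47.
After rounding ($10): Upper Nutrition $1,360; Central Workforce $6,420; East Advocacy $4,730. Sum = $12,510.
Difference $12,500 − $12,510 = −$10 applied to Central Workforce: Central Workforce becomes $6,410.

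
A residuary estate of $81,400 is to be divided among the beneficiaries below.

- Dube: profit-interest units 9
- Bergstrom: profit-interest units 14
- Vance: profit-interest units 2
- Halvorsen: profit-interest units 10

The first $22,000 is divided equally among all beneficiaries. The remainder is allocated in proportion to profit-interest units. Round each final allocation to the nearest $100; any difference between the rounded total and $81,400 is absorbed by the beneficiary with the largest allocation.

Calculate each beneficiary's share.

First tranche $22,000 split equally: $5,500 each.
Remainder $59,400 by profit-interest units (total 35): Dube 15,274.29 → $15,300; Bergstrom 23,760.00 → $23,800; Vance 3,394.29 → $3,400; Halvorsen 16,971.43 → $17,000.
Rounding difference −$100 on remainder applied to Bergstrom.
Totals: Dube $5,500 + $15,300 = $20,800; Bergstrom $5,500 + $23,700 = $29,200; Vance $5,500 + $3,400 = $8,900; Halvorsen $5,500 + $17,000 = $22,500.

Dube: $20,800 · Bergstrom: $29,200 · Vance: $8,900 · Halvorsen: $22,500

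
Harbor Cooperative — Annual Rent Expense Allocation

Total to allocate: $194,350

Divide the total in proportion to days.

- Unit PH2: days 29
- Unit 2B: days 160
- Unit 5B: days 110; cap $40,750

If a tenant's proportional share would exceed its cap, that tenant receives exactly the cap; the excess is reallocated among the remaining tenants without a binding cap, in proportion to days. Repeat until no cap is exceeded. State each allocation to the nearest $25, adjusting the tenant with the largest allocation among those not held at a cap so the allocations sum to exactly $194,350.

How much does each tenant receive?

Unit PH2: $23,575 | Unit 2B: $130,025 | Unit 5B: $40,750

Combined days = 299.
Unconstrained shares: Unit PH2 18,850.00; Unit 2B 104,000.00; Unit 5B 71,500.00.
Capped: Unit 5B ($40,750); residual $153,600 reallocated over remaining days 189.
Shares after redistribution: Unit PH2 23,568.25 → $23,575; Unit 2B 130,031.75 → $130,025.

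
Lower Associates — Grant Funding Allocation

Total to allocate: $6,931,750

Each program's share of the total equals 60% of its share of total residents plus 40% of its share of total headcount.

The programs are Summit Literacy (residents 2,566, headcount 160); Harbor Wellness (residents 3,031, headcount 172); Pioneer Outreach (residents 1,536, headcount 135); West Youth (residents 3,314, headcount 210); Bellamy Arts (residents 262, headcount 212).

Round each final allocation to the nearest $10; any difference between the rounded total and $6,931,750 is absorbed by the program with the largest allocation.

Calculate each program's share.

Summit Literacy: $1,495,580 · Harbor Wellness: $1,713,600 · Pioneer Outreach: $1,017,590 · West Youth: $1,942,020 · Bellamy Arts: $762,960

Residents total 10,709; headcount total 889.
Combined weights (60% residents + 40% headcount): Summit Literacy 0.2158; Harbor Wellness 0.2472; Pioneer Outreach 0.1468; West Youth 0.2802; Bellamy Arts 0.1101.
Unrounded shares: Summit Literacy 1,495,580.00; Harbor Wellness 1,713,598.64; Pioneer Outreach 1,017,586.88; West Youth 1,942,025.34; Bellamy Arts 762,959.13.
At nearest $10: Summit Literacy $1,495,580; Harbor Wellness $1,713,600; Pioneer Outreach $1,017,590; West Youth $1,942,030; Bellamy Arts $762,960. Sum = $6,931,760.
Difference $6,931,750 − $6,931,760 = −$10 applied to largest allocation (West Youth): West Youth becomes $1,942,020.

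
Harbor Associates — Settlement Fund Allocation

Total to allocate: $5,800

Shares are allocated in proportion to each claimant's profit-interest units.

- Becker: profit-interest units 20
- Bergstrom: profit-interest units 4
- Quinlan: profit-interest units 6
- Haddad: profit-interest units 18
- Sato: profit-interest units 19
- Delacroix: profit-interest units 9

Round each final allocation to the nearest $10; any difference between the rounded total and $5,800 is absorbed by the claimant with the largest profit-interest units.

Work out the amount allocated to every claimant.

Becker: $1,520 | Bergstrom: $310 | Quinlan: $460 | Haddad: $1,370 | Sato: $1,450 | Delacroix: $690

Profit-interest units total: 20 + 4 + 6 + 18 + 19 + 9 = 76.
Proportional shares: Becker 1,526.32; Bergstrom 305.26; Quinlan 457.89; Haddad 1,373.68; Sato 1,450.00; Delacroix 686.84.
At nearest $10: Becker $1,530; Bergstrom $310; Quinlan $460; Haddad $1,370; Sato $1,450; Delacroix $690. Sum = $5,810.
Difference $5,800 − $5,810 = −$10 applied to largest profit-interest units (Becker): Becker becomes $1,520.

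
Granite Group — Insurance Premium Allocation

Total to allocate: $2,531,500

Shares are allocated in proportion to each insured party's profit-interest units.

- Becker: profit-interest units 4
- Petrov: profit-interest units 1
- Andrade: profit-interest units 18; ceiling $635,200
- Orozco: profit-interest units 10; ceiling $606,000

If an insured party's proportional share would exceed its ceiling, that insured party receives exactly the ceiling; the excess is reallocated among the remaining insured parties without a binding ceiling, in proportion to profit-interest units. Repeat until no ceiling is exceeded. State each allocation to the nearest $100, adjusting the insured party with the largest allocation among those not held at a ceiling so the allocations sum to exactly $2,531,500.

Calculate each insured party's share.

Becker: $1,032,200 | Petrov: $258,100 | Andrade: $635,200 | Orozco: $606,000

Profit-interest units total: 33.
Unconstrained shares: Becker 306,848.48; Petrov 76,712.12; Andrade 1,380,818.18; Orozco 767,121.21.
Held at cap: Andrade ($635,200), Orozco ($606,000); balance $1,290,300 reallocated over remaining profit-interest units 5.
Remaining shares: Becker 1,032,240.00 → $1,032,200; Petrov 258,060.00 → $258,100.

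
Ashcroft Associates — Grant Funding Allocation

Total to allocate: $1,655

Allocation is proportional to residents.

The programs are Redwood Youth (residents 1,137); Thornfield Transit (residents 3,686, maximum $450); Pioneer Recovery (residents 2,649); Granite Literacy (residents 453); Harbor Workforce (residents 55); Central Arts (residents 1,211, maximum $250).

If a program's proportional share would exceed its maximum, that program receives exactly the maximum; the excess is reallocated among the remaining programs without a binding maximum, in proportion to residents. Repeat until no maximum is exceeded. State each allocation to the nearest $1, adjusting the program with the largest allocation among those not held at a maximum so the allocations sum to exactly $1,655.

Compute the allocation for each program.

Redwood Youth: $253; Thornfield Transit: $450; Pioneer Recovery: $589; Granite Literacy: $101; Harbor Workforce: $12; Central Arts: $250

Residents total: 9,191.
Unconstrained shares: Redwood Youth 204.74; Thornfield Transit 663.73; Pioneer Recovery 477.00; Granite Literacy 81.57; Harbor Workforce 9.90; Central Arts 218.06.
Capped: Thornfield Transit ($450); residual $1,205 reallocated over remaining residents 5,505.
Capped: Central Arts ($250); residual $955 reallocated over remaining residents 4,294.
Remaining shares: Redwood Youth 252.87 → $253; Pioneer Recovery 589.15 → $589; Granite Literacy 100.75 → $101; Harbor Workforce 12.23 → $12.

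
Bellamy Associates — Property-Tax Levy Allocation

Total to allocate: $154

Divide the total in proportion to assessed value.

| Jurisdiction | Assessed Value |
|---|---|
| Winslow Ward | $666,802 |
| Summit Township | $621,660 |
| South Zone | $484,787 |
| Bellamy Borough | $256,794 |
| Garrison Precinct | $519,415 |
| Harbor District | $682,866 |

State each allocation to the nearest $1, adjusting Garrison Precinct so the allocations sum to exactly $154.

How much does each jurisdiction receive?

Winslow Ward: $32; Summit Township: $30; South Zone: $23; Bellamy Borough: $12; Garrison Precinct: $24; Harbor District: $33

Combined assessed value = 3,232,324.
Raw shares: Winslow Ward 666,802/3,232,324 × $154 = 31.77; Summit Township 621,660/3,232,324 × $154 = 29.62; South Zone 484,787/3,232,324 × $154 = 23.10; Bellamy Borough 256,794/3,232,324 × $154 = 12.23; Garrison Precinct 519,415/3,232,324 × $154 = 24.75; Harbor District 682,866/3,232,324 × $154 = 32.53.
After rounding ($1): Winslow Ward $32; Summit Township $30; South Zone $23; Bellamy Borough $12; Garrison Precinct $25; Harbor District $33. Sum = $155.
Difference $154 − $155 = −$1 applied to Garrison Precinct: Garrison Precinct becomes $24.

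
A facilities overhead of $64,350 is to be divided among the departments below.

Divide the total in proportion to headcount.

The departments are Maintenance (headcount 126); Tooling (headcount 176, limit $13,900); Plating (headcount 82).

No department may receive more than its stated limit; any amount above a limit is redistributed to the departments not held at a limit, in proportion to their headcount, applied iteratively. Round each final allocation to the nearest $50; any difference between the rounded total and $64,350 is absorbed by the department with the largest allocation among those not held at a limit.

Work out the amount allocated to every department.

Maintenance: $30,550 · Tooling: $13,900 · Plating: $19,900

Total headcount = 384.
Unconstrained shares: Maintenance 21,114.84; Tooling 29,493.75; Plating 13,741.41.
Cap binds for Tooling ($13,900); residual $50,450 reallocated over remaining headcount 208.
Shares after redistribution: Maintenance 30,561.06 → $30,550; Plating 19,888.94 → $19,900.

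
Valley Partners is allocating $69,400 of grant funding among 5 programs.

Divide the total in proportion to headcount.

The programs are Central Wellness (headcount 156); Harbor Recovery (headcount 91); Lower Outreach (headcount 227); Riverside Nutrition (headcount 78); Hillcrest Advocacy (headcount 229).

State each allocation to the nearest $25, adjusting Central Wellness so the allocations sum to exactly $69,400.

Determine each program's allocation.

Central Wellness: $13,875 | Harbor Recovery: $8,075 | Lower Outreach: $20,175 | Riverside Nutrition: $6,925 | Hillcrest Advocacy: $20,350

Sum of headcount: 781.
Proportional shares: Central Wellness 156/781 × $69,400 = 13,862.23; Harbor Recovery 91/781 × $69,400 = 8,086.30; Lower Outreach 227/781 × $69,400 = 20,171.32; Riverside Nutrition 78/781 × $69,400 = 6,931.11; Hillcrest Advocacy 229/781 × $69,400 = 20,349.04.
At nearest $25: Central Wellness $13,850; Harbor Recovery $8,075; Lower Outreach $20,175; Riverside Nutrition $6,925; Hillcrest Advocacy $20,350. Sum = $69,375.
Difference $69,400 − $69,375 = +$25 applied to Central Wellness: Central Wellness becomes $13,875.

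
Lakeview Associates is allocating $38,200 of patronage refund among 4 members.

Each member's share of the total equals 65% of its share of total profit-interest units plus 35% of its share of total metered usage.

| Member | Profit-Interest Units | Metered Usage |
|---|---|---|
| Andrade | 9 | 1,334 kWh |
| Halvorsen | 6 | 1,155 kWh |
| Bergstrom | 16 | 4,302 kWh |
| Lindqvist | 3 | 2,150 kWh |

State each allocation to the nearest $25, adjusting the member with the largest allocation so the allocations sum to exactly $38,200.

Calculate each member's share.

Andrade: $8,575 | Halvorsen: $6,100 | Bergstrom: $18,125 | Lindqvist: $5,400

Totals — profit-interest units 34, metered usage 8,941.
Composite weights (65% profit-interest units + 35% metered usage): Andrade 0.2243; Halvorsen 0.1599; Bergstrom 0.4743; Lindqvist 0.1415.
Pro-rata amounts: Andrade 8,567.46; Halvorsen 6,108.90; Bergstrom 18,117.74; Lindqvist 5,405.90.
At nearest $25: Andrade $8,575; Halvorsen $6,100; Bergstrom $18,125; Lindqvist $5,400. Sum = $38,200.
Sum already equals the total — no adjustment.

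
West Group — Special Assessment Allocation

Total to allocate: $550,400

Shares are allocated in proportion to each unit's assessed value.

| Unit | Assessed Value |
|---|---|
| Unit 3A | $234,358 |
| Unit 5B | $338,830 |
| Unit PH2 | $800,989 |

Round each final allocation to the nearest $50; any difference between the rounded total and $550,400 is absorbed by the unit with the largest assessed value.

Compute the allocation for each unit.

Unit 3A: $93,850 | Unit 5B: $135,700 | Unit PH2: $320,850

Total assessed value = 1,374,177.
Raw shares: Unit 3A 234,358/1,374,177 × $550,400 = 93,867.56; Unit 5B 338,830/1,374,177 × $550,400 = 135,711.80; Unit PH2 800,989/1,374,177 × $550,400 = 320,820.64.
After rounding ($50): Unit 3A $93,850; Unit 5B $135,700; Unit PH2 $320,800. Sum = $550,350.
Difference $550,400 − $550,350 = +$50 applied to largest assessed value (Unit PH2): Unit PH2 becomes $320,850.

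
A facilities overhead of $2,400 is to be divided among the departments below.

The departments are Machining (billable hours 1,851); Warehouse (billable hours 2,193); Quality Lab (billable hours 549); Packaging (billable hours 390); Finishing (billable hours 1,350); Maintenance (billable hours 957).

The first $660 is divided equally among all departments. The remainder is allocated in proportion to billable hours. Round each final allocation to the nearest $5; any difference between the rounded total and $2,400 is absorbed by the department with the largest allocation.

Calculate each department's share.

Machining: $550 · Warehouse: $635 · Quality Lab: $240 · Packaging: $205 · Finishing: $430 · Maintenance: $340

First tranche $660 split equally: $110 each.
Remainder $1,740 by billable hours (total 7,290): Machining 441.80 → $440; Warehouse 523.43 → $525; Quality Lab 131.04 → $130; Packaging 93.09 → $95; Finishing 322.22 → $320; Maintenance 228.42 → $230.
Totals: Machining $110 + $440 = $550; Warehouse $110 + $525 = $635; Quality Lab $110 + $130 = $240; Packaging $110 + $95 = $205; Finishing $110 + $320 = $430; Maintenance $110 + $230 = $340.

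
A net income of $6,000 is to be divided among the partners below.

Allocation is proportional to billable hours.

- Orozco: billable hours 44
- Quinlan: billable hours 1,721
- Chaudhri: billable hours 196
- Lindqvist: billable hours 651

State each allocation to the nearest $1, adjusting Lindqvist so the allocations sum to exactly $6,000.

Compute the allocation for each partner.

Orozco: $101; Quinlan: $3,953; Chaudhri: $450; Lindqvist: $1,496

Billable hours total: 2,612.
Pro-rata amounts: Orozco 44/2,612 × $6,000 = 101.07; Quinlan 1,721/2,612 × $6,000 = 3,953.29; Chaudhri 196/2,612 × $6,000 = 450.23; Lindqvist 651/2,612 × $6,000 = 1,495.41.
Rounded to nearest $1: Orozco $101; Quinlan $3,953; Chaudhri $450; Lindqvist $1,495. Sum = $5,999.
Difference $6,000 − $5,999 = +$1 applied to Lindqvist: Lindqvist becomes $1,496.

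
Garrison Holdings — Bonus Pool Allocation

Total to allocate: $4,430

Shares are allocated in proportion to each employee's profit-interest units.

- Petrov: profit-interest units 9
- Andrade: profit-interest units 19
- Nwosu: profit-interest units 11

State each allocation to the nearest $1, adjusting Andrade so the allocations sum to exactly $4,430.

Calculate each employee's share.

Petrov: $1,022; Andrade: $2,159; Nwosu: $1,249

Total profit-interest units = 39.
Pro-rata amounts: Petrov 9/39 × $4,430 = 1,022.31; Andrade 19/39 × $4,430 = 2,158.21; Nwosu 11/39 × $4,430 = 1,249.49.
Rounded to nearest $1: Petrov $1,022; Andrade $2,158; Nwosu $1,249. Sum = $4,429.
Difference $4,430 − $4,429 = +$1 applied to Andrade: Andrade becomes $2,159.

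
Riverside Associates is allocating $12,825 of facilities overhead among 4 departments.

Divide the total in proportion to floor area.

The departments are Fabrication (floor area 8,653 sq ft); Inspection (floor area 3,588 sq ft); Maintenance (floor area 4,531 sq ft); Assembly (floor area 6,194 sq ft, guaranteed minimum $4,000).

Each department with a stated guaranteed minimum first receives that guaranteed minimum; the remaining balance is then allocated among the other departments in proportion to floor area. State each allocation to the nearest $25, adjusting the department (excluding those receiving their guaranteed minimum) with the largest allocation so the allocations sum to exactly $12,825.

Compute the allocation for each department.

Fabrication: $4,550 · Inspection: $1,900 · Maintenance: $2,375 · Assembly: $4,000

Guaranteed amounts: Assembly $4,000. Remaining pool $8,825.
Remaining pool split over remaining floor area 16,772: Fabrication 4,552.99 → $4,550; Inspection 1,887.91 → $1,900; Maintenance 2,384.10 → $2,375.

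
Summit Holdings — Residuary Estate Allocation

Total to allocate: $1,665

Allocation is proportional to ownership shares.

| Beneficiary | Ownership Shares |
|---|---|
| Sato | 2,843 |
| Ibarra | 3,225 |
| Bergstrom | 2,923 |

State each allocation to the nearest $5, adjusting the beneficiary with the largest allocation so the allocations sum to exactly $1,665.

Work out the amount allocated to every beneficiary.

Sato: $525 · Ibarra: $600 · Bergstrom: $540

Combined ownership shares = 8,991.
Pro-rata amounts: Sato 2,843/8,991 × $1,665 = 526.48; Ibarra 3,225/8,991 × $1,665 = 597.22; Bergstrom 2,923/8,991 × $1,665 = 541.30.
Rounded to nearest $5: Sato $525; Ibarra $595; Bergstrom $540. Sum = $1,660.
Difference $1,665 − $1,660 = +$5 applied to largest allocation (Ibarra): Ibarra becomes $600.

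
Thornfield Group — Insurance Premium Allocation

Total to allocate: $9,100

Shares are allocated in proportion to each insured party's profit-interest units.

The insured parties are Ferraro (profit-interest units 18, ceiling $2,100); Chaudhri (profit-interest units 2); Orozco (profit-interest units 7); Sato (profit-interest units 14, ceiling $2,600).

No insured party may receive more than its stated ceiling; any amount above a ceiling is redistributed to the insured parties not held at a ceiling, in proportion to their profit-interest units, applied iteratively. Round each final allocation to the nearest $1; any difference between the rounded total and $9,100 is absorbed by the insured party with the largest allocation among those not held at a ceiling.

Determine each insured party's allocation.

Ferraro: $2,100; Chaudhri: $978; Orozco: $3,422; Sato: $2,600

Combined profit-interest units = 41.
Pro-rata shares before constraints: Ferraro 3,995.12; Chaudhri 443.90; Orozco 1,553.66; Sato 3,107.32.
Capped: Ferraro ($2,100), Sato ($2,600); residual $4,400 reallocated over remaining profit-interest units 9.
Shares after redistribution: Chaudhri 977.78 → $978; Orozco 3,422.22 → $3,422.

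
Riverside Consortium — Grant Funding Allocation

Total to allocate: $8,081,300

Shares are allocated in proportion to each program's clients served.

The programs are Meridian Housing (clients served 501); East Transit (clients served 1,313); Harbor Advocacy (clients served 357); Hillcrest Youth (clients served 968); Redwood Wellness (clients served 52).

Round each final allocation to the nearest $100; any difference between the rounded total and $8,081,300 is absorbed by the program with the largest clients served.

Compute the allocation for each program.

Meridian Housing: $1,268,800 · East Transit: $3,325,200 · Harbor Advocacy: $904,100 · Hillcrest Youth: $2,451,500 · Redwood Wellness: $131,700

Combined clients served = 501 + 1,313 + 357 + 968 + 52 = 3,191.
Proportional shares: Meridian Housing 1,268,797.02; East Transit 3,325,210.56; Harbor Advocacy 904,112.85; Hillcrest Youth 2,451,488.06; Redwood Wellness 131,691.51.
At nearest $100: Meridian Housing $1,268,800; East Transit $3,325,200; Harbor Advocacy $904,100; Hillcrest Youth $2,451,500; Redwood Wellness $131,700. Sum = $8,081,300.
Rounded total matches; no reconciliation needed.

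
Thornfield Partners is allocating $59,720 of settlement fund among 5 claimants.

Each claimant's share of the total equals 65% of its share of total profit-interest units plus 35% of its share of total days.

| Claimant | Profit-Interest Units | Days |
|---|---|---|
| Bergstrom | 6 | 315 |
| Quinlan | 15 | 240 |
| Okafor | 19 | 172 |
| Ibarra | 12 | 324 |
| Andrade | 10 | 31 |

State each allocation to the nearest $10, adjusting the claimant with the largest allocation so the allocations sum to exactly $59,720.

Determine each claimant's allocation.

Profit-interest units total 62; days total 1,082.
Combined weights (65% profit-interest units + 35% days): Bergstrom 0.1648; Quinlan 0.2349; Okafor 0.2548; Ibarra 0.2306; Andrade 0.1149.
Raw shares: Bergstrom 9,841.73; Quinlan 14,027.75; Okafor 15,218.52; Ibarra 13,772.17; Andrade 6,859.82.
Rounded to nearest $10: Bergstrom $9,840; Quinlan $14,030; Okafor $15,220; Ibarra $13,770; Andrade $6,860. Sum = $59,720.
No rounding difference to absorb.

Bergstrom: $9,840 · Quinlan: $14,030 · Okafor: $15,220 · Ibarra: $13,770 · Andrade: $6,860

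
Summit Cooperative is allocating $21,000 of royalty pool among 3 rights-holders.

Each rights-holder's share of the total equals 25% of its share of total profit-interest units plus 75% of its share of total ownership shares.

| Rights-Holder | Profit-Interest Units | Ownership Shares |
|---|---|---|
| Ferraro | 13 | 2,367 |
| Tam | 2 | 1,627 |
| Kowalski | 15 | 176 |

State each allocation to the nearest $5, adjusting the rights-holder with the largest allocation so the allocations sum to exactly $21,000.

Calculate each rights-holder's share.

Totals — profit-interest units 30, ownership shares 4,170.
Composite weights (25% profit-interest units + 75% ownership shares): Ferraro 0.5341; Tam 0.3093; Kowalski 0.1567.
Unrounded shares: Ferraro 11,215.11; Tam 6,495.14; Kowalski 3,289.75.
Rounded to nearest $5: Ferraro $11,215; Tam $6,495; Kowalski $3,290. Sum = $21,000.
Sum already equals the total — no adjustment.

Ferraro: $11,215 | Tam: $6,495 | Kowalski: $3,290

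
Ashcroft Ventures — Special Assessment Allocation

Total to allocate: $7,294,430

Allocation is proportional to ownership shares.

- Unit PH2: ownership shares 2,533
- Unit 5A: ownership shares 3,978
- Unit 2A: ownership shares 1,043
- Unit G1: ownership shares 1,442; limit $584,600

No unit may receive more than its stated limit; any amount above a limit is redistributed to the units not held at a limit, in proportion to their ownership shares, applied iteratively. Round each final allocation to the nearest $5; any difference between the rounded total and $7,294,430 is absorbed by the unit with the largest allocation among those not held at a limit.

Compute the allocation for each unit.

Sum of ownership shares: 8,996.
Proportional shares (ignoring caps): Unit PH2 2,053,889.64; Unit 5A 3,225,571.65; Unit 2A 845,719.26; Unit G1 1,169,249.45.
Held at cap: Unit G1 ($584,600); remaining pool $6,709,830 reallocated over remaining ownership shares 7,554.
Remaining shares: Unit PH2 2,249,933.73 → $2,249,935; Unit 5A 3,533,452.97 → $3,533,455; Unit 2A 926,443.30 → $926,445.
Rounding difference −$5 applied to Unit 5A → $3,533,450.

Unit PH2: $2,249,935 · Unit 5A: $3,533,450 · Unit 2A: $926,445 · Unit G1: $584,600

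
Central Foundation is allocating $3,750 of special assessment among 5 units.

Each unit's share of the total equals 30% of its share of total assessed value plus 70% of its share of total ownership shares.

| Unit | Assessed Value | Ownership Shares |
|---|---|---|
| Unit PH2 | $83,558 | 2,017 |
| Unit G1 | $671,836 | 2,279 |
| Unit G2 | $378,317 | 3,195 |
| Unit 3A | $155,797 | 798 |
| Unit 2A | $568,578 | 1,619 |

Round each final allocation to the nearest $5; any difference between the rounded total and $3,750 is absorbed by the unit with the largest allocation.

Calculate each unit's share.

Unit PH2: $585 | Unit G1: $1,010 | Unit G2: $1,075 | Unit 3A: $305 | Unit 2A: $775

Assessed value total 1,858,086; ownership shares total 9,908.
Combined weights (30% assessed value + 70% ownership shares): Unit PH2 0.1560; Unit G1 0.2695; Unit G2 0.2868; Unit 3A 0.0815; Unit 2A 0.2062.
Proportional shares: Unit PH2 584.97; Unit G1 1,010.56; Unit G2 1,075.53; Unit 3A 305.75; Unit 2A 773.19.
Rounded to nearest $5: Unit PH2 $585; Unit G1 $1,010; Unit G2 $1,075; Unit 3A $305; Unit 2A $775. Sum = $3,750.
Rounded total matches; no reconciliation needed.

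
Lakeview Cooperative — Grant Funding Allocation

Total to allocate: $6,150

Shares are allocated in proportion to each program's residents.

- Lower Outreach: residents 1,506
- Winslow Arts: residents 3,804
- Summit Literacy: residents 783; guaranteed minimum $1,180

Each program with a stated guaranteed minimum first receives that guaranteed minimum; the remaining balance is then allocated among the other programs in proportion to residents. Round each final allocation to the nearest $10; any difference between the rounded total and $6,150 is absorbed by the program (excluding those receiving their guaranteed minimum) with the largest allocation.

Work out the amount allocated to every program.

Lower Outreach: $1,410 | Winslow Arts: $3,560 | Summit Literacy: $1,180

Minimums first: Summit Literacy $1,180. Residual $4,970.
Residual split over remaining residents 5,310: Lower Outreach 1,409.57 → $1,410; Winslow Arts 3,560.43 → $3,560.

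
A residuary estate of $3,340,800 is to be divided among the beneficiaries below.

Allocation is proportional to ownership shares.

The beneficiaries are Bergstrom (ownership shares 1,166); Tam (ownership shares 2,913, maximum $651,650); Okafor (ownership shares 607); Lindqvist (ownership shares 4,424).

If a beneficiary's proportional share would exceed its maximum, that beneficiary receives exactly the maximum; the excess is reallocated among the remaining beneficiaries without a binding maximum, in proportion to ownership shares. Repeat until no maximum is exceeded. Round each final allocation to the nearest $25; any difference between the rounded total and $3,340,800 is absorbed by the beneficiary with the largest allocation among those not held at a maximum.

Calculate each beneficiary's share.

Combined ownership shares = 9,110.
Proportional shares (ignoring caps): Bergstrom 427,593.06; Tam 1,068,249.22; Okafor 222,597.76; Lindqvist 1,622,359.96.
Cap binds for Tam ($651,650); remaining pool $2,689,150 reallocated over remaining ownership shares 6,197.
Redistributed shares: Bergstrom 505,978.52 → $505,975; Okafor 263,403.91 → $263,400; Lindqvist 1,919,767.56 → $1,919,775.

Bergstrom: $505,975 · Tam: $651,650 · Okafor: $263,400 · Lindqvist: $1,919,775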